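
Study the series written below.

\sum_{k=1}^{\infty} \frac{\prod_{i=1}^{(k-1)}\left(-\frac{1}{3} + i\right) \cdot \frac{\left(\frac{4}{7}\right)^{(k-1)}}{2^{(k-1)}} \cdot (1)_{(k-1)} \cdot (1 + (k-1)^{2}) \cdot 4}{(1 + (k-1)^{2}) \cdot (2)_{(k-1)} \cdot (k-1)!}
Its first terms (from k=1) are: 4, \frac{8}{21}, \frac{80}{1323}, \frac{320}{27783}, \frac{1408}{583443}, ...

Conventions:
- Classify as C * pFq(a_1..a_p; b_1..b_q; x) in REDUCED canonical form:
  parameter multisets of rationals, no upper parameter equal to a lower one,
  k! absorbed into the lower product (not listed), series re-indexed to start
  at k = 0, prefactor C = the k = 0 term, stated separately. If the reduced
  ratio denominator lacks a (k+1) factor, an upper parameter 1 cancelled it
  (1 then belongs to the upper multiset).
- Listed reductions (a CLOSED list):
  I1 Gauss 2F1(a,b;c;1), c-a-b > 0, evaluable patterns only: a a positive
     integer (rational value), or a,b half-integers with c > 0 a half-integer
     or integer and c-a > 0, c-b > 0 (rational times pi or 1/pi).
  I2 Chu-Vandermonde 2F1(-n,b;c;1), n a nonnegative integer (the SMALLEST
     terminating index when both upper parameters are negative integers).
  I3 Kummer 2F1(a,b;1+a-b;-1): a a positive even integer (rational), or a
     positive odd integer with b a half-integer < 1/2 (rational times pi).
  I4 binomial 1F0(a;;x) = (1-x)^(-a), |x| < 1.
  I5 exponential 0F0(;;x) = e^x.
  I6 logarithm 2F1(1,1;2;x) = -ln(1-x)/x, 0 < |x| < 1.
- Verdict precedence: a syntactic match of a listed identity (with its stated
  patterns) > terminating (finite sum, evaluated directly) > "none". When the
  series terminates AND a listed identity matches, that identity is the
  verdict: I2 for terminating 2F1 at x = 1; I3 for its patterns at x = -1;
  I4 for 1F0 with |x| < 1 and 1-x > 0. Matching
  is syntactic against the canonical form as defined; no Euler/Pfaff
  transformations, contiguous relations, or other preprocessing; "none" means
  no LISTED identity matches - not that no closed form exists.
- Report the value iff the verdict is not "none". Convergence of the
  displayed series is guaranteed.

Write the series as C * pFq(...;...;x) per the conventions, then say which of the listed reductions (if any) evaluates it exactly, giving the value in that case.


Key observation: with t_0 = 4, the two k-th powers (prefactor 4) combine into one argument.
Consecutive-term ratio: r(k) = \frac{2}{7} * (k+\frac{2}{3}) (k+1) / [(k+2) (k+1)] - rational in k. x = \frac{2}{7}; t_0 = 4; negate the roots.

This is 4 * 2F1(\frac{2}{3}, 1; 2; \frac{2}{7}) in reduced canonical form. Verdict: no listed reduction: x = \frac{2}{7} and upper {\frac{2}{3}, 1} fail every I1-I6 pattern.


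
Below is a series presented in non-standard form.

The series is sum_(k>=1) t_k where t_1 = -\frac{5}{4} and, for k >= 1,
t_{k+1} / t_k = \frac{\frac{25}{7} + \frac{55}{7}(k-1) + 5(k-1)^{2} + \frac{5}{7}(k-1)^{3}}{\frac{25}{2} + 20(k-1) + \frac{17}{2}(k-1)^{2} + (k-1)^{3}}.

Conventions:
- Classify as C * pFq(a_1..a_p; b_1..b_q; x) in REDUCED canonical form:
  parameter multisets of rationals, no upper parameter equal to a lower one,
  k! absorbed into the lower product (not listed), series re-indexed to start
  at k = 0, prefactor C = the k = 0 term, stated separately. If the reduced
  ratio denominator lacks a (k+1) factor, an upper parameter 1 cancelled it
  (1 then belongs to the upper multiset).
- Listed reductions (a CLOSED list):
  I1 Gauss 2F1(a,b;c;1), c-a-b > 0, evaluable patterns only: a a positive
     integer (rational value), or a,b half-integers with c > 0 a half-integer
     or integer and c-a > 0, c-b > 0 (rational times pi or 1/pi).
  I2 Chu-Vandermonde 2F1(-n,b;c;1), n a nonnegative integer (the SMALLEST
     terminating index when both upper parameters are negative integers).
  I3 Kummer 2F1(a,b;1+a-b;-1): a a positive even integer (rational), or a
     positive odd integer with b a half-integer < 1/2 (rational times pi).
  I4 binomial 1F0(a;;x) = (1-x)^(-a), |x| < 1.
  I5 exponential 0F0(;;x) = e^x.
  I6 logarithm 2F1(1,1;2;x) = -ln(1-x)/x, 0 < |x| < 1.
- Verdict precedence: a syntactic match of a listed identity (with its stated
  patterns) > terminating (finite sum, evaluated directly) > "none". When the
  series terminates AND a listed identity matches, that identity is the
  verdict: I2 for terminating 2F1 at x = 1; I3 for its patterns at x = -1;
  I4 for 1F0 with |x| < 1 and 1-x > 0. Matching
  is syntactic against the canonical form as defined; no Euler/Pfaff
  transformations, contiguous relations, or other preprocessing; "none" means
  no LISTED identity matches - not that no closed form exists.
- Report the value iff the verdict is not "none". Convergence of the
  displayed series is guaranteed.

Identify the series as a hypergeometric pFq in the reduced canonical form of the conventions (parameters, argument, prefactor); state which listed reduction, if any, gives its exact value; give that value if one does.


Prefactor -\frac{5}{4}, argument \frac{5}{7}: 2F1 with upper {1, 1} over lower {\frac{5}{2}}. Verdict: none (x = \frac{5}{7}): each listed identity misses the multisets {1, 1} ; {\frac{5}{2}}.

Key step: x = \frac{5}{7} and roots of the ratio polynomials (C = -5/4, x = 5/7) are the negated parameters.
Ratio: r(k) = \frac{5}{7} * (k+1) (k+1) / [(k+\frac{5}{2}) (k+1)] - rational; roots negated = parameters, x = \frac{5}{7}, C = -\frac{5}{4}.


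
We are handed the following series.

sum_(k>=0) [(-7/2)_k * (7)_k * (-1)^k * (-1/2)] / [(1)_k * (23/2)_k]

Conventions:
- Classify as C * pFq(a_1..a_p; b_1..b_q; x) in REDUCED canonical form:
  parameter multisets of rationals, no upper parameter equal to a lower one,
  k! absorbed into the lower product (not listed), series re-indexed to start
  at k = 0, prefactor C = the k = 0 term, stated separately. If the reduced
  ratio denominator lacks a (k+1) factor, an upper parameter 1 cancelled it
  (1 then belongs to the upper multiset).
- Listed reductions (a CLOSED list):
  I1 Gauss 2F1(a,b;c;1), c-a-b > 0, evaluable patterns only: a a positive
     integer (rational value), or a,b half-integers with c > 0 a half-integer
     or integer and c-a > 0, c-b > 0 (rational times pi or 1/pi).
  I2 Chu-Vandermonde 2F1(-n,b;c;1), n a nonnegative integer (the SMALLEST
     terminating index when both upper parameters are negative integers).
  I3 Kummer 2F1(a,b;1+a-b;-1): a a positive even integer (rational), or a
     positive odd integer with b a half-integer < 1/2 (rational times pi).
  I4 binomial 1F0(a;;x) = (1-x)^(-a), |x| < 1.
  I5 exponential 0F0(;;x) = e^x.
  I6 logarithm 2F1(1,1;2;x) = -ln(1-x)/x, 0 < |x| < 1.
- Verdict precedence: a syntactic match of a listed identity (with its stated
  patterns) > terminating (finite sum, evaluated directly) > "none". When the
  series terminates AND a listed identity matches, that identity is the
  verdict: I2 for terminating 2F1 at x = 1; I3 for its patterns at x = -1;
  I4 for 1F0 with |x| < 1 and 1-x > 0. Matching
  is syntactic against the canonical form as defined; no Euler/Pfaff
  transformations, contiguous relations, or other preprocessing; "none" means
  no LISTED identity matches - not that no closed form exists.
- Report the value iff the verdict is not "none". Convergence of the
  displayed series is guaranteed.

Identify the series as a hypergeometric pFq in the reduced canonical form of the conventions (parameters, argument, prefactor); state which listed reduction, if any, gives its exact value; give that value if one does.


At argument -1: a 2F1 with upper {-7/2, 7}, lower {23/2}, scaled by C = -1/2. Verdict (x = -1): Kummer's theorem (I3) applies (x = -1; c = 23/2 equals 1+a-b for upper {-7/2, 7}: listed pattern). Its exact value is (-14549535/16777216) * pi.

Key step: t_0 = -1/2 here, and (1)_k (C = -1/2) is k! itself.
Consecutive-term ratio: r(k) = (-1) * (k-7/2) (k+7) / [(k+23/2) (k+1)] - rational; roots negated = parameters, x = (-1), C = -1/2.


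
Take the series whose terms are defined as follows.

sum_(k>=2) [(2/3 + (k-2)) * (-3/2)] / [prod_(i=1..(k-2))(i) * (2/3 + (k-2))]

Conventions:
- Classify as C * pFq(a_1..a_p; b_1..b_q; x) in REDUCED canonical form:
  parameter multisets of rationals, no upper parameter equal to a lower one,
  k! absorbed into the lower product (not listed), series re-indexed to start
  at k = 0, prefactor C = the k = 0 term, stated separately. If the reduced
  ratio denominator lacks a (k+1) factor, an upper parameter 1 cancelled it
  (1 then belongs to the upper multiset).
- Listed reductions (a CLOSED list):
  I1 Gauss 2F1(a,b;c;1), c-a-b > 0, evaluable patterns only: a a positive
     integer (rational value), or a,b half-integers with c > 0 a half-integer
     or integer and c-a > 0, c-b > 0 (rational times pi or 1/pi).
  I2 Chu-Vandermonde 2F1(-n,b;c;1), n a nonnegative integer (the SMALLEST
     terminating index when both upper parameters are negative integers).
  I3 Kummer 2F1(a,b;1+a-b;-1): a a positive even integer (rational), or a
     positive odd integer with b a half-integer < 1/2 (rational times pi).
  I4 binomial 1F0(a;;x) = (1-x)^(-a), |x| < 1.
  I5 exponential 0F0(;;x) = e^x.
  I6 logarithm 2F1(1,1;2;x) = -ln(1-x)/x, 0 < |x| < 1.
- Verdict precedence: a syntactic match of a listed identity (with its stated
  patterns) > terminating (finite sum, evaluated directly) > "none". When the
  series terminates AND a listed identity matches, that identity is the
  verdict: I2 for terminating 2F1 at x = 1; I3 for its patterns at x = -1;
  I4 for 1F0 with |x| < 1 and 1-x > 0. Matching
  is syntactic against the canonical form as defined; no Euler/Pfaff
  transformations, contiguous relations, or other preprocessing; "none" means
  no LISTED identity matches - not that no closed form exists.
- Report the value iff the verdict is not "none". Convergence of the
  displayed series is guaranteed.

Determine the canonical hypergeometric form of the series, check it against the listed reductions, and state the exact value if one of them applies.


With C = -3/2: the canonical form is 0F0(-; -; 1). Verdict: the exponential series (I5) fires (the 0F0 exponential series at x = 1). Exact value: (-3/2) * e^(1).

The tell: x = 1 and the product of the first k integers (C = -3/2) is k!.
Consecutive-term ratio: r(k) = 1 * 1 / [(k+1)] ; factor over Q: parameters, x = 1, and C = -3/2.


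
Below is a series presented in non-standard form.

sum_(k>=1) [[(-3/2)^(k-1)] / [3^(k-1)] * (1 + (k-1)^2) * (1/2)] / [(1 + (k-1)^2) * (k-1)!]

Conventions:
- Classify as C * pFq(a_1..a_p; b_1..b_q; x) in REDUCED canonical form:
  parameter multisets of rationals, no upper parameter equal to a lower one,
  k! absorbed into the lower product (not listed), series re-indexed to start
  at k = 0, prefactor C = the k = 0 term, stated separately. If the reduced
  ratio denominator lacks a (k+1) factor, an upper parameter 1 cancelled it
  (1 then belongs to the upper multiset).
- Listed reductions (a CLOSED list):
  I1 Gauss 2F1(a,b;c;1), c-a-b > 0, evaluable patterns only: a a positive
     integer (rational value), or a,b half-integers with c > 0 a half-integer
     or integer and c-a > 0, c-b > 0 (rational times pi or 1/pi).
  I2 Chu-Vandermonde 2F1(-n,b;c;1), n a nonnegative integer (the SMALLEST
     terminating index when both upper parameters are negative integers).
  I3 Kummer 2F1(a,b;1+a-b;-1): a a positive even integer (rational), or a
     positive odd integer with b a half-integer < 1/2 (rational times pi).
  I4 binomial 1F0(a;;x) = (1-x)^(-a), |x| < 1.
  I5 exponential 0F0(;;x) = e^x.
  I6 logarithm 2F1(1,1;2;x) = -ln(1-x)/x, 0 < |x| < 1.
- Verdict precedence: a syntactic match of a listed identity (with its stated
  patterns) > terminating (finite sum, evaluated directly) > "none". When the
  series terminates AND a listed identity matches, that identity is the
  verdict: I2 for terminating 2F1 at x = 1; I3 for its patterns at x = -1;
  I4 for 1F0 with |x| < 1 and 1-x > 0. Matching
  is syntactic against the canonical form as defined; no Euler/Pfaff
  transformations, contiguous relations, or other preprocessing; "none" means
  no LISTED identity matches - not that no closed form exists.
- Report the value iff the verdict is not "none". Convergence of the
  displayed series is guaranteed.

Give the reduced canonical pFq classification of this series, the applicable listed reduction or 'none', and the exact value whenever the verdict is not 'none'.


The tell: with t_0 = 1/2, the two k-th powers (prefactor 1/2) combine into one argument.
Term ratio: r(k) = (-1/2) * 1 / [(k+1)] - rational in k. x = (-1/2); t_0 = 1/2; negate the roots.

Reduced: x = -1/2, 0F0, upper = {-}, lower = {-}, C = 1/2. Verdict: this is exponential (I5) (the 0F0 exponential series at x = -1/2). Hence: (1/2) * e^(-1/2).


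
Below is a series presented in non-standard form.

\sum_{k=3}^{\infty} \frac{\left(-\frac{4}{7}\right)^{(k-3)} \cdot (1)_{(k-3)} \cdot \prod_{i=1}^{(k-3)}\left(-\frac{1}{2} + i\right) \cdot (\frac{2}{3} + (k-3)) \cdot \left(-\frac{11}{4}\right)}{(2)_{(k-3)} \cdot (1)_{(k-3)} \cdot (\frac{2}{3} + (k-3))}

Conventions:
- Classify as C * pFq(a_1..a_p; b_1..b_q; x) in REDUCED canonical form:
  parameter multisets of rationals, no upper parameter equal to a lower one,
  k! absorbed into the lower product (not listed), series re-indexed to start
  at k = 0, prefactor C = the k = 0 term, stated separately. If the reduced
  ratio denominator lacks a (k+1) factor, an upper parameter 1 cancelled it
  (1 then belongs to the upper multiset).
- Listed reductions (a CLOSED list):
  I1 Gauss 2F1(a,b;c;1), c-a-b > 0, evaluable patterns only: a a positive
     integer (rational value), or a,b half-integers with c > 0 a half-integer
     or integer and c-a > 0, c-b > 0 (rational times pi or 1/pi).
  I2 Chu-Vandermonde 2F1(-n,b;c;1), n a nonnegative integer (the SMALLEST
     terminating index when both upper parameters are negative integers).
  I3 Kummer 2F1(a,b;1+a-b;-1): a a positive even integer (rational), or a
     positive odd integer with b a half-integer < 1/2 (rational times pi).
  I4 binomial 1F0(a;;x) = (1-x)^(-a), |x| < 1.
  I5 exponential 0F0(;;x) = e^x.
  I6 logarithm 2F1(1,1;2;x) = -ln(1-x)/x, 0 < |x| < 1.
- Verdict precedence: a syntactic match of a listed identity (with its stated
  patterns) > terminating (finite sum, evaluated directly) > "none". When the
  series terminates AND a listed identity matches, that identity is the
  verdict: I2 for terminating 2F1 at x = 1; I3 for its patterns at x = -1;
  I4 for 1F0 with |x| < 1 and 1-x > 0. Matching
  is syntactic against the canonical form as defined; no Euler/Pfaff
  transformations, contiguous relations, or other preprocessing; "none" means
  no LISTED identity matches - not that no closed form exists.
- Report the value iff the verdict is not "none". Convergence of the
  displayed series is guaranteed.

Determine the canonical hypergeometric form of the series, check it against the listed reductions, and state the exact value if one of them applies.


With C = -\frac{11}{4}: the canonical form is 2F1(\frac{1}{2}, 1; 2; -\frac{4}{7}). Verdict: no listed reduction: x = -\frac{4}{7} and upper {\frac{1}{2}, 1} fail every I1-I6 pattern.

First insight: t_0 = -\frac{11}{4} here, and striking the common factor k + 2/3 reduces the term (prefactor -11/4).
Adjacent-term ratio: r(k) = -\frac{4}{7} * (k+\frac{1}{2}) (k+1) / [(k+2) (k+1)] - rational in k. x = -\frac{4}{7}; t_0 = -\frac{11}{4}; negate the roots.


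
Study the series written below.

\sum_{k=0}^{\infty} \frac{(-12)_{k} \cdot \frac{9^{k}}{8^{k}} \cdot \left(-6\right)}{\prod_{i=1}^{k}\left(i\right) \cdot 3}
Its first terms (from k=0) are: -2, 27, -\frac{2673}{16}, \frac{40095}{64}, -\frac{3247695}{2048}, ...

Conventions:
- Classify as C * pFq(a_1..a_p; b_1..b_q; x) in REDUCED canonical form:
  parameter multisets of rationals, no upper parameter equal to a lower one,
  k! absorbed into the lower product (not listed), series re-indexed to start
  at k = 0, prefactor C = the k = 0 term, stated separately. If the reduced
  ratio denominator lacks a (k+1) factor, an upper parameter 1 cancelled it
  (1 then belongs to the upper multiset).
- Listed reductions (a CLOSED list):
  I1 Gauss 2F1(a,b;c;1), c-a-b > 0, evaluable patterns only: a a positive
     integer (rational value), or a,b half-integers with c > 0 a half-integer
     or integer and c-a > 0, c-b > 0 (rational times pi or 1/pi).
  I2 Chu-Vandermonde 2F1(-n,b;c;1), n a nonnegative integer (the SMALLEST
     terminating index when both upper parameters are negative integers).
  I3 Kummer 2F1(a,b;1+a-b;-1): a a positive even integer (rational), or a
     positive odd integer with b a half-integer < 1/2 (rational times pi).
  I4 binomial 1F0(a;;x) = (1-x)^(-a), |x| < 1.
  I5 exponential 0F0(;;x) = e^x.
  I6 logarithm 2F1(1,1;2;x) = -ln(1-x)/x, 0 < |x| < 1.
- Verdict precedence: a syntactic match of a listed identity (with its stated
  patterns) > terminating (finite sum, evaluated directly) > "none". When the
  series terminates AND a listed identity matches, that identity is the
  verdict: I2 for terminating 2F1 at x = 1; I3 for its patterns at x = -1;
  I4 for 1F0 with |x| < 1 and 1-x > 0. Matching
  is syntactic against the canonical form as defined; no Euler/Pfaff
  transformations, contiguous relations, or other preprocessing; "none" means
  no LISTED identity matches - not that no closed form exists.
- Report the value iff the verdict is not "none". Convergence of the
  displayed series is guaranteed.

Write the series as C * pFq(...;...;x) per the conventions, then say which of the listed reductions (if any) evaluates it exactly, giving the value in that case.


At argument \frac{9}{8}: a 1F0 with upper {-12}, lower {-}, scaled by C = -2. Verdict: terminating - no listed pattern fits, but -12 in the upper list cuts the series at k = 12; direct evaluation. Sum: -\frac{1}{34359738368}.

Key observation: t_0 being -2, the constant factors (C = -2, x = 9/8) combine into one prefactor.
Ratio: r(k) = \frac{9}{8} * (k-12) / [(k+1)] - rational; roots negated = parameters, x = \frac{9}{8}, C = -2.


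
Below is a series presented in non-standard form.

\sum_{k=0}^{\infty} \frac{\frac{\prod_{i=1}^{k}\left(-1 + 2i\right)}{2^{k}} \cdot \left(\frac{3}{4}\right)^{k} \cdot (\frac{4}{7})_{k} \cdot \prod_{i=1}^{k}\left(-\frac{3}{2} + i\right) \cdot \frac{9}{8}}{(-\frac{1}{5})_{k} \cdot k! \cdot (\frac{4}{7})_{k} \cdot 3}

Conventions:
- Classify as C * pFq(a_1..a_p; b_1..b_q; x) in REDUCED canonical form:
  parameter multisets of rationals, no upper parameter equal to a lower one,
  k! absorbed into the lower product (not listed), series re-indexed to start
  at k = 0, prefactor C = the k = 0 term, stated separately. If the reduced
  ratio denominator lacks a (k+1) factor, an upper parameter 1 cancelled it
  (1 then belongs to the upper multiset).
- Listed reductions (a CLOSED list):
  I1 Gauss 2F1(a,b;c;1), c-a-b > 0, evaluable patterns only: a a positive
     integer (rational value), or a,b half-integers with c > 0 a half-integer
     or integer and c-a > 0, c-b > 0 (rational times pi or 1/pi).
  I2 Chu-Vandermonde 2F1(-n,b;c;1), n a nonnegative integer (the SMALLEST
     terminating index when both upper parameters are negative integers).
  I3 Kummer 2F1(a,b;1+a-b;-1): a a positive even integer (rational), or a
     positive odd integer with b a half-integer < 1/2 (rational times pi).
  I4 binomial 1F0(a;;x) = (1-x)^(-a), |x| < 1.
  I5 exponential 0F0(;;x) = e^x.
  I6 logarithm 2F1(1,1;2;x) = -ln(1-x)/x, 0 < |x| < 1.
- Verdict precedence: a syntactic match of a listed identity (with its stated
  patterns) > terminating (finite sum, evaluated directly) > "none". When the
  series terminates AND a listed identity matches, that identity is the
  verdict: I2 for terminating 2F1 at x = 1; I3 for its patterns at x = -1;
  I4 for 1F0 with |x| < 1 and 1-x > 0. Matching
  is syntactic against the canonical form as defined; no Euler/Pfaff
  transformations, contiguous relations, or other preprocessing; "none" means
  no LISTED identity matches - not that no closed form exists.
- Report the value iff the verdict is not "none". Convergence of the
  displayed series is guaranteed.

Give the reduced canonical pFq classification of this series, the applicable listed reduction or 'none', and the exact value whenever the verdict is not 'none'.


Prefactor \frac{3}{8}, argument \frac{3}{4}: 2F1 with upper {-\frac{1}{2}, \frac{1}{2}} over lower {-\frac{1}{5}}. Verdict: none. No listed pattern accepts 2F1(-\frac{1}{2}, \frac{1}{2}; -\frac{1}{5}; \frac{3}{4}).

First insight: from the first term \frac{3}{8}: the running product (C = 3/8, x = 3/4) telescopes to a rising factorial.
Adjacent-term ratio: r(k) = \frac{3}{4} * (k-\frac{1}{2}) (k+\frac{1}{2}) / [(k-\frac{1}{5}) (k+1)] - rational in k, leading ratio \frac{3}{4}; with t_0 = \frac{3}{8}, classification follows.


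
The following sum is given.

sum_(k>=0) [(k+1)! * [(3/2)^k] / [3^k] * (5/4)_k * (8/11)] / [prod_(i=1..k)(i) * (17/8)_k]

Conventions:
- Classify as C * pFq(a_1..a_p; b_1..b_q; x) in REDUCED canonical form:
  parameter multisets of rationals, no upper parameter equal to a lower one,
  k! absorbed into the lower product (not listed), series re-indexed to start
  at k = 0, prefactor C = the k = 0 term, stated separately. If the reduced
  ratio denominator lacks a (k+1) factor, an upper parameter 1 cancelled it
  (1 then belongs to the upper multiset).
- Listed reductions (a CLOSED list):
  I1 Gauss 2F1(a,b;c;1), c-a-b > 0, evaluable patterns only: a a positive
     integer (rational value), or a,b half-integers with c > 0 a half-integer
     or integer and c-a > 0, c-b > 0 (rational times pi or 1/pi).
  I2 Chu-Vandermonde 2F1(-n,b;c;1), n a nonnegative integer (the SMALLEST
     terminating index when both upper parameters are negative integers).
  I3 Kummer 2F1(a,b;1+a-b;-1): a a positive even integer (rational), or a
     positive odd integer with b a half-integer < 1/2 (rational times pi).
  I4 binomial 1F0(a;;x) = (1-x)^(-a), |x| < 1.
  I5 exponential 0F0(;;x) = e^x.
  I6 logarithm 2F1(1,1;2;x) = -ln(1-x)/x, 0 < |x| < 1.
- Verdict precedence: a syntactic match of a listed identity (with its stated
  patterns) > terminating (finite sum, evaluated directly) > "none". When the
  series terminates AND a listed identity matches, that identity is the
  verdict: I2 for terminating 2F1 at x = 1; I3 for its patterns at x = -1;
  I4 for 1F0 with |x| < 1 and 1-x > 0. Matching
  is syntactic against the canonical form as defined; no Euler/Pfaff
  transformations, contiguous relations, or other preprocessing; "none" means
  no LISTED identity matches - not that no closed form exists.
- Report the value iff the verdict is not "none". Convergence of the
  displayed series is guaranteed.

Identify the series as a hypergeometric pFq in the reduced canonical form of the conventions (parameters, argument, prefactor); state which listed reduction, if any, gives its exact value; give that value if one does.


At argument 1/2: a 2F1 with upper {5/4, 2}, lower {17/8}, scaled by C = 8/11. Verdict: none - this 2F1 at x = 1/2 matches no listed pattern, and upper {5/4, 2} holds no stopper.

The tell: x = (1/2) and the product of the first k integers (C = 8/11) is k!.
Consecutive-term ratio: r(k) = (1/2) * (k+5/4) (k+2) / [(k+17/8) (k+1)] - rational; roots negated = parameters, x = (1/2), C = 8/11.


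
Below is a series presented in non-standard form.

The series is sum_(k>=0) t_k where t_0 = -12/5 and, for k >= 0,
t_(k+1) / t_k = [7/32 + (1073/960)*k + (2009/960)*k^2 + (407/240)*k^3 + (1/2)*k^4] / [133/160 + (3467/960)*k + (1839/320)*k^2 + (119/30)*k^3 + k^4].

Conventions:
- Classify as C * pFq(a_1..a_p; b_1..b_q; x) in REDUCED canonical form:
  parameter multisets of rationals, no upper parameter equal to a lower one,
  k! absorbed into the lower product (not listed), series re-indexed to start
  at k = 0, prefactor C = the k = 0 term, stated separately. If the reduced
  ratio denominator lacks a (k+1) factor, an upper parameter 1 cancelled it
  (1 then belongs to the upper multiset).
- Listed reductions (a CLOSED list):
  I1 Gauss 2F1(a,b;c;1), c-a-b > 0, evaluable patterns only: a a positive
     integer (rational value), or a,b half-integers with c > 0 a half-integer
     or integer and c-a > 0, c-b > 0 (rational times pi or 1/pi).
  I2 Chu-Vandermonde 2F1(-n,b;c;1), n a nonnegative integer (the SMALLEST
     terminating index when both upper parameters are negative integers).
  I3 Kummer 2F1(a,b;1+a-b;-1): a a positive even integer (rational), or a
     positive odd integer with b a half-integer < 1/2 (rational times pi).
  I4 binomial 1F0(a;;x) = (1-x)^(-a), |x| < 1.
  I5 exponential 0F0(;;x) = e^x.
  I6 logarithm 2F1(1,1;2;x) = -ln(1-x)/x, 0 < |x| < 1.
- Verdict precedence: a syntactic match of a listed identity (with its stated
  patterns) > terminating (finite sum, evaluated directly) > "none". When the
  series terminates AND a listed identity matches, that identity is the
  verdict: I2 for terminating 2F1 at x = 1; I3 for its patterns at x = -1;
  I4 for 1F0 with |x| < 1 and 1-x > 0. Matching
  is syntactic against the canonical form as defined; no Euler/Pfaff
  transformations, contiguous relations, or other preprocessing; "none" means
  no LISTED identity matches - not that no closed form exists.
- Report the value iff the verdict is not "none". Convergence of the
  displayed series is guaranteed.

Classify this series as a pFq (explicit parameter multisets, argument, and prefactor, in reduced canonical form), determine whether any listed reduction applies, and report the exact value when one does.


Key observation: with t_0 = -12/5, the ratio is unreduced: k + 2/3 divides both sides (prefactor -12/5).
Consecutive-term ratio: r(k) = (1/2) * (k+3/5) (k+5/4) / [(k+57/40) (k+1)] ; factor over Q: parameters, x = (1/2), and C = -12/5.

This is -12/5 * 2F1(3/5, 5/4; 57/40; 1/2) in reduced canonical form. Verdict: none (x = 1/2): each listed identity misses the multisets {3/5, 5/4} ; {57/40}.


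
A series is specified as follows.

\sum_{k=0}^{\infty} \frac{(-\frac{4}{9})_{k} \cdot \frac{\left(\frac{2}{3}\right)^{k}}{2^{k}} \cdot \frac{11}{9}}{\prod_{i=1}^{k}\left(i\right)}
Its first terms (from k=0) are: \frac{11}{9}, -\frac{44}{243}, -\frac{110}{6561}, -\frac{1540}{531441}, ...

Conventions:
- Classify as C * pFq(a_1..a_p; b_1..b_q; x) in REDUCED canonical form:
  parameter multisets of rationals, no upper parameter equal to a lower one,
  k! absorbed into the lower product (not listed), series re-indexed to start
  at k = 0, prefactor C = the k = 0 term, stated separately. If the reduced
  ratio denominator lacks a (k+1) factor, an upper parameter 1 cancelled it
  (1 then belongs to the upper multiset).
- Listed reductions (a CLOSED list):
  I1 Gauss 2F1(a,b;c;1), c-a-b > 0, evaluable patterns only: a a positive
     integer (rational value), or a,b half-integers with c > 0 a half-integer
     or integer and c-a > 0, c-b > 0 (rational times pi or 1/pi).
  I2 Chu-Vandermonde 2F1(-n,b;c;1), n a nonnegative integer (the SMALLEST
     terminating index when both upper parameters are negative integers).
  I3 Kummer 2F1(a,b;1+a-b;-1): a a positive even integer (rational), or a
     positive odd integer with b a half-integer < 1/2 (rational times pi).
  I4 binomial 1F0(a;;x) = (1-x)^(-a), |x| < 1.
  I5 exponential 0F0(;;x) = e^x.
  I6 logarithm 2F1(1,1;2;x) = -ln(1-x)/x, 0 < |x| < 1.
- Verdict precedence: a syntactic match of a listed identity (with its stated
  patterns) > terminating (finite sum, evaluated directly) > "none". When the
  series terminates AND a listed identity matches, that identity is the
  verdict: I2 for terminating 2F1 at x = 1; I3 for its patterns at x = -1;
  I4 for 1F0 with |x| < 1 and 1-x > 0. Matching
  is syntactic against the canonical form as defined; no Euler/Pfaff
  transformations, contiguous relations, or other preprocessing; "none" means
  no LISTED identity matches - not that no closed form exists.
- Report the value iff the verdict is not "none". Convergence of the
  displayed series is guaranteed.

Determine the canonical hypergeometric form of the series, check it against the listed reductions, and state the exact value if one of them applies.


This is \frac{11}{9} * 1F0(-\frac{4}{9}; -; \frac{1}{3}) in reduced canonical form. Verdict at x = \frac{1}{3}: the binomial series (I4) matches (the 1F0 binomial series: exponent 4/9, x = \frac{1}{3}). Exact value: \frac{11}{9} \cdot \left(\frac{2}{3}\right)^{\frac{4}{9}}.

Key observation: t_0 = \frac{11}{9} here, and the two k-th powers (prefactor 11/9) combine into one argument.
Ratio: r(k) = \frac{1}{3} * (k-\frac{4}{9}) / [(k+1)] - rational in k. x = \frac{1}{3}; t_0 = \frac{11}{9}; negate the roots.


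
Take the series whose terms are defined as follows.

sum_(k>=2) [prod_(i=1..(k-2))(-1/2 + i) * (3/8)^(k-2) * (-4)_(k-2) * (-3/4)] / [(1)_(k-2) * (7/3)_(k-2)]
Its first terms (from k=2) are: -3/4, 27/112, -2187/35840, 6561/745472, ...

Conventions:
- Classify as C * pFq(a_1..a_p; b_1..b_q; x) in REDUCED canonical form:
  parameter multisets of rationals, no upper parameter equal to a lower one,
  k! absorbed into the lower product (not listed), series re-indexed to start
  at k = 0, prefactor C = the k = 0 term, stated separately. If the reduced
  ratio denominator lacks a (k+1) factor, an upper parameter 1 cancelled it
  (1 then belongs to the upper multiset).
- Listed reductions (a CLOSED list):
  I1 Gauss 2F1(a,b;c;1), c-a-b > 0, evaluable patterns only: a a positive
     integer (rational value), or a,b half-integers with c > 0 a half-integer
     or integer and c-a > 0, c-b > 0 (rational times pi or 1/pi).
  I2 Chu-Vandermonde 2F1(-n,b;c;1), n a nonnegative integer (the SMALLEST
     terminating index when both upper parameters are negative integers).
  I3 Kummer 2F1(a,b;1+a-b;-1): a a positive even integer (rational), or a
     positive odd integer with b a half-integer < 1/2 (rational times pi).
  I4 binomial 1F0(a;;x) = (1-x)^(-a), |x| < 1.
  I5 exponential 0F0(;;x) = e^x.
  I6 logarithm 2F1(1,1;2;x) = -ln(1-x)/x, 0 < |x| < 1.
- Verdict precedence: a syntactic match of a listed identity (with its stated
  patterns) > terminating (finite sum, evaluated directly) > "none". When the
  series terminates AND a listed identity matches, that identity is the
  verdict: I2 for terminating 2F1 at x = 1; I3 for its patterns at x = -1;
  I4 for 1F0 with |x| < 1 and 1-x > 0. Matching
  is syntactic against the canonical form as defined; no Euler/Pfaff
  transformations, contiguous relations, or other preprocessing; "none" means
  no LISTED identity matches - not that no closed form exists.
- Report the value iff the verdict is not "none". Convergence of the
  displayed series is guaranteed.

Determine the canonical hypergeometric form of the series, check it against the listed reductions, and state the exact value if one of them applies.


Key observation: with t_0 = -3/4, the running product (C = -3/4, x = 3/8) telescopes to a rising factorial.
Term ratio: r(k) = (3/8) * (k-4) (k+1/2) / [(k+7/3) (k+1)] - rational in k. x = (3/8); t_0 = -3/4; negate the roots.

With C = -3/4: the canonical form is 2F1(-4, 1/2; 7/3; 3/8). Verdict: terminating - upper -4 stops the sum at k = 4; the 5 terms are added exactly. Its exact value is -2143868187/3816816640.


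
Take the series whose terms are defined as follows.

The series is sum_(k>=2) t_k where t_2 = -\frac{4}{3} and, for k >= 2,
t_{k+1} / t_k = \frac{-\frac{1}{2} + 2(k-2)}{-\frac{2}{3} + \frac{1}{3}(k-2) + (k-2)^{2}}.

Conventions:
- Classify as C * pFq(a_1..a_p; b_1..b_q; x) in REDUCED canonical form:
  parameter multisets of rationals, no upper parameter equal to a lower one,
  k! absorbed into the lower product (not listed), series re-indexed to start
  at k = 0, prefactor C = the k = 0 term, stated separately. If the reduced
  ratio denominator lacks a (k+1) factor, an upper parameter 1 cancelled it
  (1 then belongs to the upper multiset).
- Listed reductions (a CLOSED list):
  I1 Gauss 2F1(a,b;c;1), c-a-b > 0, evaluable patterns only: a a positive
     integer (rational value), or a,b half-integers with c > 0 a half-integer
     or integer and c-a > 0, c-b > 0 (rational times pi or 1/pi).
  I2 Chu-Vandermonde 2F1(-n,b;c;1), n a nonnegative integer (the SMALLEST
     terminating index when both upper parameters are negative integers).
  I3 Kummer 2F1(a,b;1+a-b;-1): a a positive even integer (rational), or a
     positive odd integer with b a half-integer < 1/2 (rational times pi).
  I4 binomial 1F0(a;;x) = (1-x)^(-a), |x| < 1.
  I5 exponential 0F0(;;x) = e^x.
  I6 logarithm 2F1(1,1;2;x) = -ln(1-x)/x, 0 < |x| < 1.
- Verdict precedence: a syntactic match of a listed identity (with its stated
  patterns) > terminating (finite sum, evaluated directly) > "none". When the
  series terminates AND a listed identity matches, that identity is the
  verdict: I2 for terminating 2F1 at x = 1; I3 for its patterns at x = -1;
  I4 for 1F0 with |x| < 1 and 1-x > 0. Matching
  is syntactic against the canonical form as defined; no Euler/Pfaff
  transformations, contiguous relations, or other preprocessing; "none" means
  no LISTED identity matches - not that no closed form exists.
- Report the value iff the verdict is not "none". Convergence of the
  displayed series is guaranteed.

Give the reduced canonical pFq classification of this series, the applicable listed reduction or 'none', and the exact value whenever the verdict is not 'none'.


Classification (C = -\frac{4}{3}): 1F1 with upper {-\frac{1}{4}}, lower {-\frac{2}{3}}, argument x = 2. Verdict: none. Every listed pattern misses the 1F1 form at 2, upper {-\frac{1}{4}}.

Key step: x = 2 and the expanded ratio factors over Q; C = -4/3, x = 2, roots give parameters.
Step ratio: r(k) = 2 * (k-\frac{1}{4}) / [(k-\frac{2}{3}) (k+1)] - rational in k. x = 2; t_0 = -\frac{4}{3}; negate the roots.


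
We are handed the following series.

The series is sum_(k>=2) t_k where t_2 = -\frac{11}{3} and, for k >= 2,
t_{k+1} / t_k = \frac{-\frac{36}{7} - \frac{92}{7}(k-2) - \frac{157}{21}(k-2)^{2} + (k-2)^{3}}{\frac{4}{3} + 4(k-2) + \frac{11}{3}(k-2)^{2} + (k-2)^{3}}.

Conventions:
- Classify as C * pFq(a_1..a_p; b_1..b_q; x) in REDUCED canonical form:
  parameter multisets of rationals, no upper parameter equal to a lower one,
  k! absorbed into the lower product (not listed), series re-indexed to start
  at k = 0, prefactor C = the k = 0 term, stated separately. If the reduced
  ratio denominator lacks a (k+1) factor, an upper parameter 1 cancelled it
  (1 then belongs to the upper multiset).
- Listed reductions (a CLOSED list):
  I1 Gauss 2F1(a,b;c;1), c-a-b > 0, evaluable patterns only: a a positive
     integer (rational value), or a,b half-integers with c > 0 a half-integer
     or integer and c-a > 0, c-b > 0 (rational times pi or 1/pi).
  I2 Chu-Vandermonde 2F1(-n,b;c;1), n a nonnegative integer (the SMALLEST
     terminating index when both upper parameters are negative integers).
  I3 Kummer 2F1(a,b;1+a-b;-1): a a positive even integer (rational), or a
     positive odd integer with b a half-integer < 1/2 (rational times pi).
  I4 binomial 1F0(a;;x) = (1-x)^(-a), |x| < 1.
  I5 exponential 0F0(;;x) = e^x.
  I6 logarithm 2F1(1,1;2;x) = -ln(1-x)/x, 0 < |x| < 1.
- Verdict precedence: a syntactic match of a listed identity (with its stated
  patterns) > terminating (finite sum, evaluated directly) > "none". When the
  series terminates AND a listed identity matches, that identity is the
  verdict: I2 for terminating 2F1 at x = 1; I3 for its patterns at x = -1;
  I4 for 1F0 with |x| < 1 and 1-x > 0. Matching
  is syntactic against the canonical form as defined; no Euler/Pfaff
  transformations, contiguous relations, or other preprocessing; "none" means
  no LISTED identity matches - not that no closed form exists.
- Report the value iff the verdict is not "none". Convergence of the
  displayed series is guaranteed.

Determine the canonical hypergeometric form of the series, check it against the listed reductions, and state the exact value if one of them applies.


x = 1 here; the reduced form reads 2F1, upper {-9, \frac{6}{7}}, lower {2}, C = -\frac{11}{3}. Verdict: the Chu-Vandermonde identity I2 matches (terminating 2F1 at x = 1 with n = 9, b = 6/7, c = 2). Its exact value is -\frac{458696480}{847425747}.

Structural cue: x = 1 and the ratio is unreduced: k + 2/3 divides both sides (C = -11/3).
Ratio: r(k) = 1 * (k-9) (k+\frac{6}{7}) / [(k+2) (k+1)] - poly over poly, x = 1 from leading terms; C = -\frac{11}{3} at k = 0.


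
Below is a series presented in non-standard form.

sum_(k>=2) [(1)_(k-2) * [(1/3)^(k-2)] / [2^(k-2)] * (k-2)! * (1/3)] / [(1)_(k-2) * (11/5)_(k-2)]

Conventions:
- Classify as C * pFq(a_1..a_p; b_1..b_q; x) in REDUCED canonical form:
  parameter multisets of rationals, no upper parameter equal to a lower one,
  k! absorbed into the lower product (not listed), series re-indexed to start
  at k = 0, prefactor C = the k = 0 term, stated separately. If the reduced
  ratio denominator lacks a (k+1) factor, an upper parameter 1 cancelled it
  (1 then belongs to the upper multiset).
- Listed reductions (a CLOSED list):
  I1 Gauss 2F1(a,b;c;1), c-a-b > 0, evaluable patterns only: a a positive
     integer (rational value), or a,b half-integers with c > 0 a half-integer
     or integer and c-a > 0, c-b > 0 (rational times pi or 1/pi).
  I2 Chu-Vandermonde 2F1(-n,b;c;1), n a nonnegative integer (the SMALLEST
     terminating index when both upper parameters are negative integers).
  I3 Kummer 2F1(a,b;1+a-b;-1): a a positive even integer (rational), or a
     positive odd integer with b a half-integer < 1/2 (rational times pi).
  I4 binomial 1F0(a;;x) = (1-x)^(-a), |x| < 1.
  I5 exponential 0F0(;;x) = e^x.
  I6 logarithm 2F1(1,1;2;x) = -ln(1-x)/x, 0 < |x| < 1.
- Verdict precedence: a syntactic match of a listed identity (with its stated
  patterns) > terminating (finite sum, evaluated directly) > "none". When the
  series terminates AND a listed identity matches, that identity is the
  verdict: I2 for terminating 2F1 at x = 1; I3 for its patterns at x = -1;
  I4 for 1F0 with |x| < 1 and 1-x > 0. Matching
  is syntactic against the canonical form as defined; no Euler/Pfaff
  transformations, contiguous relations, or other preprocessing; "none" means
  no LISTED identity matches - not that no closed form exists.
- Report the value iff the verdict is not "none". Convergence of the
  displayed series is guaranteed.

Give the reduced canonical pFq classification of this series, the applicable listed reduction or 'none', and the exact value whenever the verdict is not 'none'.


Prefactor 1/3, argument 1/6: 2F1 with upper {1, 1} over lower {11/5}. Verdict: none - this 2F1 at x = 1/6 matches no listed pattern, and upper {1, 1} holds no stopper.

Key observation: from the first term 1/3: the two k-th powers (C = 1/3, x = 1/6) combine into one argument.
Adjacent-term ratio: r(k) = (1/6) * (k+1) (k+1) / [(k+11/5) (k+1)] - rational in k, leading ratio (1/6); with t_0 = 1/3, classification follows.


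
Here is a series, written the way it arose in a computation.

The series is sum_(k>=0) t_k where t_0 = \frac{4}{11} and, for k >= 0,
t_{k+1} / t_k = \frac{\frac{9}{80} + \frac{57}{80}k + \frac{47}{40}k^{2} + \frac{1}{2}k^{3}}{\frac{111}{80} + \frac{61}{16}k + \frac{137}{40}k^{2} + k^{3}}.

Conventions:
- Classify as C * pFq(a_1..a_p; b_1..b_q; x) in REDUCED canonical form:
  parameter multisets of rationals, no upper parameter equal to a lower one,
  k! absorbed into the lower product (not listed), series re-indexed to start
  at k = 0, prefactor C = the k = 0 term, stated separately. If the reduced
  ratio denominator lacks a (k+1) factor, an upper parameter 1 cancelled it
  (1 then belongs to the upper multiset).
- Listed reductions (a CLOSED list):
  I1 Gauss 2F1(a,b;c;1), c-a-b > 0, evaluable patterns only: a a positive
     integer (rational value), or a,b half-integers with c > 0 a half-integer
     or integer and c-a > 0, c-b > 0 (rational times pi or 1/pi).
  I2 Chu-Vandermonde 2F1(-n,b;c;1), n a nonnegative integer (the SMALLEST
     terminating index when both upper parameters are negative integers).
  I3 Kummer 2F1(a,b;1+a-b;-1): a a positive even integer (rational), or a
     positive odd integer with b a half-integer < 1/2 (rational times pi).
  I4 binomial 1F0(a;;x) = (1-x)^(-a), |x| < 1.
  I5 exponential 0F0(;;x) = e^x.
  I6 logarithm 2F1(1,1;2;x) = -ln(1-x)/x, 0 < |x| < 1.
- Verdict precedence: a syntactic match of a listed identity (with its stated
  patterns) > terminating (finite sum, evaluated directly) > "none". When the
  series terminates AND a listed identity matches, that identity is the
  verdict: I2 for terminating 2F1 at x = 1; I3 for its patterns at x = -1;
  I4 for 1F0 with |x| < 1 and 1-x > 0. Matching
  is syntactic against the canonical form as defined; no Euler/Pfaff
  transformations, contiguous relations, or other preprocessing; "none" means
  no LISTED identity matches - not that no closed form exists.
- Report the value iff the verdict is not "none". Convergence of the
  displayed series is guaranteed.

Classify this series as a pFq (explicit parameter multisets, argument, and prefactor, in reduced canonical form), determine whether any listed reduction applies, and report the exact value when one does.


Key step: from the first term \frac{4}{11}: the expanded ratio factors over Q; prefactor 4/11, roots give parameters.
Consecutive-term ratio: r(k) = \frac{1}{2} * (k+\frac{1}{4}) (k+\frac{3}{5}) / [(k+\frac{37}{40}) (k+1)] - rational in k. x = \frac{1}{2}; t_0 = \frac{4}{11}; negate the roots.

With C = \frac{4}{11}: the canonical form is 2F1(\frac{1}{4}, \frac{3}{5}; \frac{37}{40}; \frac{1}{2}). Verdict: no listed reduction: x = \frac{1}{2} and upper {\frac{1}{4}, \frac{3}{5}} fail every I1-I6 pattern.
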